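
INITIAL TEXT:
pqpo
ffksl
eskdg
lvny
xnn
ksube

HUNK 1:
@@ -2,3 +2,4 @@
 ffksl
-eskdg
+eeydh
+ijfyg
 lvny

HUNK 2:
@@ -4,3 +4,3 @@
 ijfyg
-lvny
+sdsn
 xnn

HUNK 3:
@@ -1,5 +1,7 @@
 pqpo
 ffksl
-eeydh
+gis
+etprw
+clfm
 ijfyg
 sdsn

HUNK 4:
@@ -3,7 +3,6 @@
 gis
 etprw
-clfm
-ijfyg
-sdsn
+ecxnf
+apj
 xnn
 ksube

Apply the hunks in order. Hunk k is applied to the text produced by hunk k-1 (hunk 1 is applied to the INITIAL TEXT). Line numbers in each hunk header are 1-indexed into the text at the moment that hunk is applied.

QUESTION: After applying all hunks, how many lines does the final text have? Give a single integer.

Hunk 1: at line 2 remove [eskdg] add [eeydh,ijfyg] -> 7 lines: pqpo ffksl eeydh ijfyg lvny xnn ksube
Hunk 2: at line 4 remove [lvny] add [sdsn] -> 7 lines: pqpo ffksl eeydh ijfyg sdsn xnn ksube
Hunk 3: at line 1 remove [eeydh] add [gis,etprw,clfm] -> 9 lines: pqpo ffksl gis etprw clfm ijfyg sdsn xnn ksube
Hunk 4: at line 3 remove [clfm,ijfyg,sdsn] add [ecxnf,apj] -> 8 lines: pqpo ffksl gis etprw ecxnf apj xnn ksube
Final line count: 8

Answer: 8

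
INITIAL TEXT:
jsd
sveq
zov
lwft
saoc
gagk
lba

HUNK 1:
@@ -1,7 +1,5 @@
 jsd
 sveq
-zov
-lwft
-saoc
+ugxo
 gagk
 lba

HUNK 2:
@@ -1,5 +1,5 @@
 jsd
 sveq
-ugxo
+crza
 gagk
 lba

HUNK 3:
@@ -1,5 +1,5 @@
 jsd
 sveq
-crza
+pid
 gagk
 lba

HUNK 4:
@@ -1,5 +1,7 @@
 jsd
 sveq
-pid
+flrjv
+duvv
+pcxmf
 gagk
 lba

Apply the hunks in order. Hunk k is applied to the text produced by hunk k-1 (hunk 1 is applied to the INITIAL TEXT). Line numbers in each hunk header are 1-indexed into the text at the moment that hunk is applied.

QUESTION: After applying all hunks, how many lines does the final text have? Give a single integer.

Hunk 1: at line 1 remove [zov,lwft,saoc] add [ugxo] -> 5 lines: jsd sveq ugxo gagk lba
Hunk 2: at line 1 remove [ugxo] add [crza] -> 5 lines: jsd sveq crza gagk lba
Hunk 3: at line 1 remove [crza] add [pid] -> 5 lines: jsd sveq pid gagk lba
Hunk 4: at line 1 remove [pid] add [flrjv,duvv,pcxmf] -> 7 lines: jsd sveq flrjv duvv pcxmf gagk lba
Final line count: 7

Answer: 7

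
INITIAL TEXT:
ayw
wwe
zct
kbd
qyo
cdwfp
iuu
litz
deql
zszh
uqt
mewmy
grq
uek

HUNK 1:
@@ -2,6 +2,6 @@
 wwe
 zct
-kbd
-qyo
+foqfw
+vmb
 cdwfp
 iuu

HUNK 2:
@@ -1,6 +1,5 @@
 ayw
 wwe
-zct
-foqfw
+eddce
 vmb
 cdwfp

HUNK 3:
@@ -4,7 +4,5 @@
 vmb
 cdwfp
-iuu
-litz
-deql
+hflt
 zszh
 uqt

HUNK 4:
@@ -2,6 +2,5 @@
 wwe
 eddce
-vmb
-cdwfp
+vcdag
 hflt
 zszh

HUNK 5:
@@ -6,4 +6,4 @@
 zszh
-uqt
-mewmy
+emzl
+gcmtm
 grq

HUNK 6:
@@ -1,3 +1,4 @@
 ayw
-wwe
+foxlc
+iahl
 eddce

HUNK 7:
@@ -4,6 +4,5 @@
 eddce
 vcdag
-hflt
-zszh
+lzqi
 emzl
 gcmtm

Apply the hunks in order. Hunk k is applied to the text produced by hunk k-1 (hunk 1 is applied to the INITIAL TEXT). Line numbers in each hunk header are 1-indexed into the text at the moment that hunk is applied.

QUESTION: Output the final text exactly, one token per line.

Answer: ayw
foxlc
iahl
eddce
vcdag
lzqi
emzl
gcmtm
grq
uek

Derivation:
Hunk 1: at line 2 remove [kbd,qyo] add [foqfw,vmb] -> 14 lines: ayw wwe zct foqfw vmb cdwfp iuu litz deql zszh uqt mewmy grq uek
Hunk 2: at line 1 remove [zct,foqfw] add [eddce] -> 13 lines: ayw wwe eddce vmb cdwfp iuu litz deql zszh uqt mewmy grq uek
Hunk 3: at line 4 remove [iuu,litz,deql] add [hflt] -> 11 lines: ayw wwe eddce vmb cdwfp hflt zszh uqt mewmy grq uek
Hunk 4: at line 2 remove [vmb,cdwfp] add [vcdag] -> 10 lines: ayw wwe eddce vcdag hflt zszh uqt mewmy grq uek
Hunk 5: at line 6 remove [uqt,mewmy] add [emzl,gcmtm] -> 10 lines: ayw wwe eddce vcdag hflt zszh emzl gcmtm grq uek
Hunk 6: at line 1 remove [wwe] add [foxlc,iahl] -> 11 lines: ayw foxlc iahl eddce vcdag hflt zszh emzl gcmtm grq uek
Hunk 7: at line 4 remove [hflt,zszh] add [lzqi] -> 10 lines: ayw foxlc iahl eddce vcdag lzqi emzl gcmtm grq uek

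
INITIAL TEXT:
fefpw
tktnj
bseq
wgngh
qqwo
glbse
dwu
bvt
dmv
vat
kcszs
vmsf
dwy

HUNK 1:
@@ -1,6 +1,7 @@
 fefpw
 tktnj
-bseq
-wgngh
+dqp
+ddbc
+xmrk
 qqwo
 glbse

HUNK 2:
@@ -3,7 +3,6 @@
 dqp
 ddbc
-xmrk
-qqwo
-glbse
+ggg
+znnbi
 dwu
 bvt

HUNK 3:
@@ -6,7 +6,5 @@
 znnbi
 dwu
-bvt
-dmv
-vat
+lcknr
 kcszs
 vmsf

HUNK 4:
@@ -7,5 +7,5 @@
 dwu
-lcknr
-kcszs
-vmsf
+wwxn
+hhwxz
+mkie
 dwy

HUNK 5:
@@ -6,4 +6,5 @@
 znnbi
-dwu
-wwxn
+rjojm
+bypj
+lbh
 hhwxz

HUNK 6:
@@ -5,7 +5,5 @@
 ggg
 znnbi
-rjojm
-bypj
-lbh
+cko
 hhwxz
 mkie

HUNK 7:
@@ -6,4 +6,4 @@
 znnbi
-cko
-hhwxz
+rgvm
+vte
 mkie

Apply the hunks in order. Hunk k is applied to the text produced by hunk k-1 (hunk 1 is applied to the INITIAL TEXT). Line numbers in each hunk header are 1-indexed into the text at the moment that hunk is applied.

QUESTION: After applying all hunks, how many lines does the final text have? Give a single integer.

Answer: 10

Derivation:
Hunk 1: at line 1 remove [bseq,wgngh] add [dqp,ddbc,xmrk] -> 14 lines: fefpw tktnj dqp ddbc xmrk qqwo glbse dwu bvt dmv vat kcszs vmsf dwy
Hunk 2: at line 3 remove [xmrk,qqwo,glbse] add [ggg,znnbi] -> 13 lines: fefpw tktnj dqp ddbc ggg znnbi dwu bvt dmv vat kcszs vmsf dwy
Hunk 3: at line 6 remove [bvt,dmv,vat] add [lcknr] -> 11 lines: fefpw tktnj dqp ddbc ggg znnbi dwu lcknr kcszs vmsf dwy
Hunk 4: at line 7 remove [lcknr,kcszs,vmsf] add [wwxn,hhwxz,mkie] -> 11 lines: fefpw tktnj dqp ddbc ggg znnbi dwu wwxn hhwxz mkie dwy
Hunk 5: at line 6 remove [dwu,wwxn] add [rjojm,bypj,lbh] -> 12 lines: fefpw tktnj dqp ddbc ggg znnbi rjojm bypj lbh hhwxz mkie dwy
Hunk 6: at line 5 remove [rjojm,bypj,lbh] add [cko] -> 10 lines: fefpw tktnj dqp ddbc ggg znnbi cko hhwxz mkie dwy
Hunk 7: at line 6 remove [cko,hhwxz] add [rgvm,vte] -> 10 lines: fefpw tktnj dqp ddbc ggg znnbi rgvm vte mkie dwy
Final line count: 10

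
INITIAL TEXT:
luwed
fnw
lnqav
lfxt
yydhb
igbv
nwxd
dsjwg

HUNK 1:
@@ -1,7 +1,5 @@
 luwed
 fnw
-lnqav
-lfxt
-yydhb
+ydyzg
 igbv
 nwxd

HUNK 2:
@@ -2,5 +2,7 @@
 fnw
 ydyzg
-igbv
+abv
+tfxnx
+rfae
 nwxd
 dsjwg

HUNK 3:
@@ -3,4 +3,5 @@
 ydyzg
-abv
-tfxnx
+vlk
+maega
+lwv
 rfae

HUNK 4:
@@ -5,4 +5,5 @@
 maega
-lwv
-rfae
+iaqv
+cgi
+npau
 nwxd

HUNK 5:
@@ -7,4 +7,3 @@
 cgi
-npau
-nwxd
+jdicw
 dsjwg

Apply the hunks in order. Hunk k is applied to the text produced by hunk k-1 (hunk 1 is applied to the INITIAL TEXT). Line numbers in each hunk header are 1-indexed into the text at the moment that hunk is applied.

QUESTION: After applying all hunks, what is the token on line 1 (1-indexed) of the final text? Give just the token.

Hunk 1: at line 1 remove [lnqav,lfxt,yydhb] add [ydyzg] -> 6 lines: luwed fnw ydyzg igbv nwxd dsjwg
Hunk 2: at line 2 remove [igbv] add [abv,tfxnx,rfae] -> 8 lines: luwed fnw ydyzg abv tfxnx rfae nwxd dsjwg
Hunk 3: at line 3 remove [abv,tfxnx] add [vlk,maega,lwv] -> 9 lines: luwed fnw ydyzg vlk maega lwv rfae nwxd dsjwg
Hunk 4: at line 5 remove [lwv,rfae] add [iaqv,cgi,npau] -> 10 lines: luwed fnw ydyzg vlk maega iaqv cgi npau nwxd dsjwg
Hunk 5: at line 7 remove [npau,nwxd] add [jdicw] -> 9 lines: luwed fnw ydyzg vlk maega iaqv cgi jdicw dsjwg
Final line 1: luwed

Answer: luwed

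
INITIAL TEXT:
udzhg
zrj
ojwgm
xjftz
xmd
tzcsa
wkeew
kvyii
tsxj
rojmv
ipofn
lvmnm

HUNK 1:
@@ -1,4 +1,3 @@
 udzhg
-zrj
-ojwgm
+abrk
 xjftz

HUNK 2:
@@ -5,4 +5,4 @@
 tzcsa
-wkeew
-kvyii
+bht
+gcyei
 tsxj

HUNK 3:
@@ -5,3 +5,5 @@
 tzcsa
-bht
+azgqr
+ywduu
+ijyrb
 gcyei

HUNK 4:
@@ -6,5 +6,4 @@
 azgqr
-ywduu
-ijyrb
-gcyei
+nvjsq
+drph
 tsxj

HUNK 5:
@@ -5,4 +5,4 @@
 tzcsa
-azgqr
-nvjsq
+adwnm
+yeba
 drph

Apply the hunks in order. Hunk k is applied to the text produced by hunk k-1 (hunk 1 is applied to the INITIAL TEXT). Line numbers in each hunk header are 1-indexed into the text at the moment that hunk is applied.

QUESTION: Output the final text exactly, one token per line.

Hunk 1: at line 1 remove [zrj,ojwgm] add [abrk] -> 11 lines: udzhg abrk xjftz xmd tzcsa wkeew kvyii tsxj rojmv ipofn lvmnm
Hunk 2: at line 5 remove [wkeew,kvyii] add [bht,gcyei] -> 11 lines: udzhg abrk xjftz xmd tzcsa bht gcyei tsxj rojmv ipofn lvmnm
Hunk 3: at line 5 remove [bht] add [azgqr,ywduu,ijyrb] -> 13 lines: udzhg abrk xjftz xmd tzcsa azgqr ywduu ijyrb gcyei tsxj rojmv ipofn lvmnm
Hunk 4: at line 6 remove [ywduu,ijyrb,gcyei] add [nvjsq,drph] -> 12 lines: udzhg abrk xjftz xmd tzcsa azgqr nvjsq drph tsxj rojmv ipofn lvmnm
Hunk 5: at line 5 remove [azgqr,nvjsq] add [adwnm,yeba] -> 12 lines: udzhg abrk xjftz xmd tzcsa adwnm yeba drph tsxj rojmv ipofn lvmnm

Answer: udzhg
abrk
xjftz
xmd
tzcsa
adwnm
yeba
drph
tsxj
rojmv
ipofn
lvmnm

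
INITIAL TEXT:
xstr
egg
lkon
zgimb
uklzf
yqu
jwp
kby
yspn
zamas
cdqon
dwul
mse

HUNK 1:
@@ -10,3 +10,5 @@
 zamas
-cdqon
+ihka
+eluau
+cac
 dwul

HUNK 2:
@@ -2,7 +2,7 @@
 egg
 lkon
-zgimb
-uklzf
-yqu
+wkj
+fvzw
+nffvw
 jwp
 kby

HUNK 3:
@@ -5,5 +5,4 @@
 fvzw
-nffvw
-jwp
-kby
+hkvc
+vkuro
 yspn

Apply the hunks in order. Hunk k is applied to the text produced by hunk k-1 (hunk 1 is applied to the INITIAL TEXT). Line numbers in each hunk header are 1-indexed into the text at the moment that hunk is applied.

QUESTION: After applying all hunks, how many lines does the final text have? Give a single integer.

Answer: 14

Derivation:
Hunk 1: at line 10 remove [cdqon] add [ihka,eluau,cac] -> 15 lines: xstr egg lkon zgimb uklzf yqu jwp kby yspn zamas ihka eluau cac dwul mse
Hunk 2: at line 2 remove [zgimb,uklzf,yqu] add [wkj,fvzw,nffvw] -> 15 lines: xstr egg lkon wkj fvzw nffvw jwp kby yspn zamas ihka eluau cac dwul mse
Hunk 3: at line 5 remove [nffvw,jwp,kby] add [hkvc,vkuro] -> 14 lines: xstr egg lkon wkj fvzw hkvc vkuro yspn zamas ihka eluau cac dwul mse
Final line count: 14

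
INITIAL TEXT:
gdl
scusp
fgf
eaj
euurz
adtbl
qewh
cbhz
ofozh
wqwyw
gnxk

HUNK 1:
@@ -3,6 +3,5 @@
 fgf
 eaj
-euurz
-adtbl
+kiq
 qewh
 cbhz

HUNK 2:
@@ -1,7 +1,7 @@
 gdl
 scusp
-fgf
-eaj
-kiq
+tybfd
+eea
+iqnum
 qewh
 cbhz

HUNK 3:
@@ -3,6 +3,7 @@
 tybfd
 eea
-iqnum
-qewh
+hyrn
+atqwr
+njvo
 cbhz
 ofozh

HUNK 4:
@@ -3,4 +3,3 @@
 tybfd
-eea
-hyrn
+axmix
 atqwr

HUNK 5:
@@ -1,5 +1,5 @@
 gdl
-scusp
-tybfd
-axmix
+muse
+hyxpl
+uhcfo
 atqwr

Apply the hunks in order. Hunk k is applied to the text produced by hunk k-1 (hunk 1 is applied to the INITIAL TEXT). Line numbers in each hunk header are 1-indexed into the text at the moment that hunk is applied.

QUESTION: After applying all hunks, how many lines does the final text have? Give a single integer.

Answer: 10

Derivation:
Hunk 1: at line 3 remove [euurz,adtbl] add [kiq] -> 10 lines: gdl scusp fgf eaj kiq qewh cbhz ofozh wqwyw gnxk
Hunk 2: at line 1 remove [fgf,eaj,kiq] add [tybfd,eea,iqnum] -> 10 lines: gdl scusp tybfd eea iqnum qewh cbhz ofozh wqwyw gnxk
Hunk 3: at line 3 remove [iqnum,qewh] add [hyrn,atqwr,njvo] -> 11 lines: gdl scusp tybfd eea hyrn atqwr njvo cbhz ofozh wqwyw gnxk
Hunk 4: at line 3 remove [eea,hyrn] add [axmix] -> 10 lines: gdl scusp tybfd axmix atqwr njvo cbhz ofozh wqwyw gnxk
Hunk 5: at line 1 remove [scusp,tybfd,axmix] add [muse,hyxpl,uhcfo] -> 10 lines: gdl muse hyxpl uhcfo atqwr njvo cbhz ofozh wqwyw gnxk
Final line count: 10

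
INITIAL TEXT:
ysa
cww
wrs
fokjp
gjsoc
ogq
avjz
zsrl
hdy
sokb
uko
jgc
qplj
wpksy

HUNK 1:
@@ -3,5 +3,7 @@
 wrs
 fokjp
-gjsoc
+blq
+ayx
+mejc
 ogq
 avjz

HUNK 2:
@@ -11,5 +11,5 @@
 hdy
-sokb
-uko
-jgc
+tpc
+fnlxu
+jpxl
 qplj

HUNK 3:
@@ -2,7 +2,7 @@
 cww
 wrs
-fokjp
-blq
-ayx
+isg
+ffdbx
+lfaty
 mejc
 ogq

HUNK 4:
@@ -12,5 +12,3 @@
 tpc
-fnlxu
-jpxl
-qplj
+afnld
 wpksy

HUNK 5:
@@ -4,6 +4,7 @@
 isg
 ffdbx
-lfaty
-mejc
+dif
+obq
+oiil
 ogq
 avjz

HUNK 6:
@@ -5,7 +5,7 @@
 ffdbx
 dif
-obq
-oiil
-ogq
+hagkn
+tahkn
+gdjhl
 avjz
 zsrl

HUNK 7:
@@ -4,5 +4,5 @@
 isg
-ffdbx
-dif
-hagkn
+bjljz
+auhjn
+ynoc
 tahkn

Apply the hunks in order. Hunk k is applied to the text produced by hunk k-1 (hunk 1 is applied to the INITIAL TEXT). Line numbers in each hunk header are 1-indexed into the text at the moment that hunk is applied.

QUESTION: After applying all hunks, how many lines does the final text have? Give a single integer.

Hunk 1: at line 3 remove [gjsoc] add [blq,ayx,mejc] -> 16 lines: ysa cww wrs fokjp blq ayx mejc ogq avjz zsrl hdy sokb uko jgc qplj wpksy
Hunk 2: at line 11 remove [sokb,uko,jgc] add [tpc,fnlxu,jpxl] -> 16 lines: ysa cww wrs fokjp blq ayx mejc ogq avjz zsrl hdy tpc fnlxu jpxl qplj wpksy
Hunk 3: at line 2 remove [fokjp,blq,ayx] add [isg,ffdbx,lfaty] -> 16 lines: ysa cww wrs isg ffdbx lfaty mejc ogq avjz zsrl hdy tpc fnlxu jpxl qplj wpksy
Hunk 4: at line 12 remove [fnlxu,jpxl,qplj] add [afnld] -> 14 lines: ysa cww wrs isg ffdbx lfaty mejc ogq avjz zsrl hdy tpc afnld wpksy
Hunk 5: at line 4 remove [lfaty,mejc] add [dif,obq,oiil] -> 15 lines: ysa cww wrs isg ffdbx dif obq oiil ogq avjz zsrl hdy tpc afnld wpksy
Hunk 6: at line 5 remove [obq,oiil,ogq] add [hagkn,tahkn,gdjhl] -> 15 lines: ysa cww wrs isg ffdbx dif hagkn tahkn gdjhl avjz zsrl hdy tpc afnld wpksy
Hunk 7: at line 4 remove [ffdbx,dif,hagkn] add [bjljz,auhjn,ynoc] -> 15 lines: ysa cww wrs isg bjljz auhjn ynoc tahkn gdjhl avjz zsrl hdy tpc afnld wpksy
Final line count: 15

Answer: 15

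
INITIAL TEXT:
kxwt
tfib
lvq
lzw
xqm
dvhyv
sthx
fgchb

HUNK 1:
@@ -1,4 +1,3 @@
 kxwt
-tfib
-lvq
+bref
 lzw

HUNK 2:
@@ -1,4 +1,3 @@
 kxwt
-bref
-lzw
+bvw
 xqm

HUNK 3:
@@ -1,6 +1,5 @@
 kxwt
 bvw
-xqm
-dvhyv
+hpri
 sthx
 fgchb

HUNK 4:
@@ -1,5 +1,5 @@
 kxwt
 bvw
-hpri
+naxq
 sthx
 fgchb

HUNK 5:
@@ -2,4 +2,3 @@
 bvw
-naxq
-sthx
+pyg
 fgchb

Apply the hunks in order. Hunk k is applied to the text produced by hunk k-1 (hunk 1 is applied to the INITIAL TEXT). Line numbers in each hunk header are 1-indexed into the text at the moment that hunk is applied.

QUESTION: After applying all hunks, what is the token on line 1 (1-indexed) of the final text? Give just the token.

Answer: kxwt

Derivation:
Hunk 1: at line 1 remove [tfib,lvq] add [bref] -> 7 lines: kxwt bref lzw xqm dvhyv sthx fgchb
Hunk 2: at line 1 remove [bref,lzw] add [bvw] -> 6 lines: kxwt bvw xqm dvhyv sthx fgchb
Hunk 3: at line 1 remove [xqm,dvhyv] add [hpri] -> 5 lines: kxwt bvw hpri sthx fgchb
Hunk 4: at line 1 remove [hpri] add [naxq] -> 5 lines: kxwt bvw naxq sthx fgchb
Hunk 5: at line 2 remove [naxq,sthx] add [pyg] -> 4 lines: kxwt bvw pyg fgchb
Final line 1: kxwt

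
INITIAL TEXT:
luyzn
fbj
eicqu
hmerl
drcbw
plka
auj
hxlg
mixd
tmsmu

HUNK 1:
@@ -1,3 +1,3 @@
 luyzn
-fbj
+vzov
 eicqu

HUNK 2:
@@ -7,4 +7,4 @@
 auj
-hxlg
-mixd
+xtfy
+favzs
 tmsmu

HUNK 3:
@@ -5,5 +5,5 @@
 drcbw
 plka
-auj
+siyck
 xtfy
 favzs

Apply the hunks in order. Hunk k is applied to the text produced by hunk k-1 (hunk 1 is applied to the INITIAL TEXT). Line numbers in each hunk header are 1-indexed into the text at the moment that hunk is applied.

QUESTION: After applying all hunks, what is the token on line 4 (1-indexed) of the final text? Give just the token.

Hunk 1: at line 1 remove [fbj] add [vzov] -> 10 lines: luyzn vzov eicqu hmerl drcbw plka auj hxlg mixd tmsmu
Hunk 2: at line 7 remove [hxlg,mixd] add [xtfy,favzs] -> 10 lines: luyzn vzov eicqu hmerl drcbw plka auj xtfy favzs tmsmu
Hunk 3: at line 5 remove [auj] add [siyck] -> 10 lines: luyzn vzov eicqu hmerl drcbw plka siyck xtfy favzs tmsmu
Final line 4: hmerl

Answer: hmerl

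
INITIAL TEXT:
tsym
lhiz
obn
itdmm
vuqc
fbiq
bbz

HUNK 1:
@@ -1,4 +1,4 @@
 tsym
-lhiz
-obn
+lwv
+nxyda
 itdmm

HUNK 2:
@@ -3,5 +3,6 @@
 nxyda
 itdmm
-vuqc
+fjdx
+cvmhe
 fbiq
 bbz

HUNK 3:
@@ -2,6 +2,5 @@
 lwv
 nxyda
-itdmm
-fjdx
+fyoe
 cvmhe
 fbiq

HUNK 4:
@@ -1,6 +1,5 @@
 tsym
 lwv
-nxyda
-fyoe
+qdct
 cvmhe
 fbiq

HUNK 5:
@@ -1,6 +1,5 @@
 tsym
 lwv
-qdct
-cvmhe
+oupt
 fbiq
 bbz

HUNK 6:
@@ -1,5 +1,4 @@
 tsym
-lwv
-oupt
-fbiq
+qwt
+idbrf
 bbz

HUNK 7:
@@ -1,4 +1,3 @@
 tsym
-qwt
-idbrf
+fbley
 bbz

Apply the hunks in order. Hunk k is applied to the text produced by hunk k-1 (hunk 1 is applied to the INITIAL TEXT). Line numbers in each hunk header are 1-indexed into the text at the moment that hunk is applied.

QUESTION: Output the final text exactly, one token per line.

Hunk 1: at line 1 remove [lhiz,obn] add [lwv,nxyda] -> 7 lines: tsym lwv nxyda itdmm vuqc fbiq bbz
Hunk 2: at line 3 remove [vuqc] add [fjdx,cvmhe] -> 8 lines: tsym lwv nxyda itdmm fjdx cvmhe fbiq bbz
Hunk 3: at line 2 remove [itdmm,fjdx] add [fyoe] -> 7 lines: tsym lwv nxyda fyoe cvmhe fbiq bbz
Hunk 4: at line 1 remove [nxyda,fyoe] add [qdct] -> 6 lines: tsym lwv qdct cvmhe fbiq bbz
Hunk 5: at line 1 remove [qdct,cvmhe] add [oupt] -> 5 lines: tsym lwv oupt fbiq bbz
Hunk 6: at line 1 remove [lwv,oupt,fbiq] add [qwt,idbrf] -> 4 lines: tsym qwt idbrf bbz
Hunk 7: at line 1 remove [qwt,idbrf] add [fbley] -> 3 lines: tsym fbley bbz

Answer: tsym
fbley
bbz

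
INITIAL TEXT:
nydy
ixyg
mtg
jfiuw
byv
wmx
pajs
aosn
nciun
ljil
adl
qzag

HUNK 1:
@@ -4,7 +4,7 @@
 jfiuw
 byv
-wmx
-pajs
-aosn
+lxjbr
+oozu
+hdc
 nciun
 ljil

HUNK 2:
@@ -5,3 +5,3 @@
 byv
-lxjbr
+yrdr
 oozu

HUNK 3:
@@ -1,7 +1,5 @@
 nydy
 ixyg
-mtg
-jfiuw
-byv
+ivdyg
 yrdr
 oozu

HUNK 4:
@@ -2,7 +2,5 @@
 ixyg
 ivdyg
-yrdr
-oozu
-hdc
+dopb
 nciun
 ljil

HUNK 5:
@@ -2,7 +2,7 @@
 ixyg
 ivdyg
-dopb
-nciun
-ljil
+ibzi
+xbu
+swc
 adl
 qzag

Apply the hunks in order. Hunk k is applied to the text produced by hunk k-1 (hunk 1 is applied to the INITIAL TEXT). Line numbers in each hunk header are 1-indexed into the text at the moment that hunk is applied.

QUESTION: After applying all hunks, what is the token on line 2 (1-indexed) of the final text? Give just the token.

Hunk 1: at line 4 remove [wmx,pajs,aosn] add [lxjbr,oozu,hdc] -> 12 lines: nydy ixyg mtg jfiuw byv lxjbr oozu hdc nciun ljil adl qzag
Hunk 2: at line 5 remove [lxjbr] add [yrdr] -> 12 lines: nydy ixyg mtg jfiuw byv yrdr oozu hdc nciun ljil adl qzag
Hunk 3: at line 1 remove [mtg,jfiuw,byv] add [ivdyg] -> 10 lines: nydy ixyg ivdyg yrdr oozu hdc nciun ljil adl qzag
Hunk 4: at line 2 remove [yrdr,oozu,hdc] add [dopb] -> 8 lines: nydy ixyg ivdyg dopb nciun ljil adl qzag
Hunk 5: at line 2 remove [dopb,nciun,ljil] add [ibzi,xbu,swc] -> 8 lines: nydy ixyg ivdyg ibzi xbu swc adl qzag
Final line 2: ixyg

Answer: ixyg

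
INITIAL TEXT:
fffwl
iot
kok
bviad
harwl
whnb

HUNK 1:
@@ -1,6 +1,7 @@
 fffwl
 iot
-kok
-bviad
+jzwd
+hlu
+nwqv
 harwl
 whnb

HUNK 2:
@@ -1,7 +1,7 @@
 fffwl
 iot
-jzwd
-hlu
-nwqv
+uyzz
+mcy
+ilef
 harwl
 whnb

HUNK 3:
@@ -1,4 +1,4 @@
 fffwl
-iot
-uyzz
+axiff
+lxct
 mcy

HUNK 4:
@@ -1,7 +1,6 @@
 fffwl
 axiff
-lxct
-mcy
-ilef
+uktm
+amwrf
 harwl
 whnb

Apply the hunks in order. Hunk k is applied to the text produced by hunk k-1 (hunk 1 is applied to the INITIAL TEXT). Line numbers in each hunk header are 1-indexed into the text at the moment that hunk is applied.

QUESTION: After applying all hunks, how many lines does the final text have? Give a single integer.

Answer: 6

Derivation:
Hunk 1: at line 1 remove [kok,bviad] add [jzwd,hlu,nwqv] -> 7 lines: fffwl iot jzwd hlu nwqv harwl whnb
Hunk 2: at line 1 remove [jzwd,hlu,nwqv] add [uyzz,mcy,ilef] -> 7 lines: fffwl iot uyzz mcy ilef harwl whnb
Hunk 3: at line 1 remove [iot,uyzz] add [axiff,lxct] -> 7 lines: fffwl axiff lxct mcy ilef harwl whnb
Hunk 4: at line 1 remove [lxct,mcy,ilef] add [uktm,amwrf] -> 6 lines: fffwl axiff uktm amwrf harwl whnb
Final line count: 6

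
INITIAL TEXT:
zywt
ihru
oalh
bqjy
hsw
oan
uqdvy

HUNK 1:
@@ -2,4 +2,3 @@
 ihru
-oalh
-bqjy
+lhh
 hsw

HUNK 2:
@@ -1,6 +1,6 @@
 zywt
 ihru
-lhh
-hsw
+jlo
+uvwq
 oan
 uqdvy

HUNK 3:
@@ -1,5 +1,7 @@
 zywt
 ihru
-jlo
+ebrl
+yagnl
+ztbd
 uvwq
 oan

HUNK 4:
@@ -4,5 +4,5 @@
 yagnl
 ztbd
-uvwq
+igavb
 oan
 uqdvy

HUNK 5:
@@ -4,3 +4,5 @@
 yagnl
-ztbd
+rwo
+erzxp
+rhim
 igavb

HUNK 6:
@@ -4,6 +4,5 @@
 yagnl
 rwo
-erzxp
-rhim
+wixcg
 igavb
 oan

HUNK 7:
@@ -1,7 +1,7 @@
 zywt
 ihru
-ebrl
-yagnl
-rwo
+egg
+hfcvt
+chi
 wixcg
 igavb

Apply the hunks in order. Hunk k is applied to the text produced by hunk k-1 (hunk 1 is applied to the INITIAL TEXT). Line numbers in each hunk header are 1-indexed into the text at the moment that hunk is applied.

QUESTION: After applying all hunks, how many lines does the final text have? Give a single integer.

Hunk 1: at line 2 remove [oalh,bqjy] add [lhh] -> 6 lines: zywt ihru lhh hsw oan uqdvy
Hunk 2: at line 1 remove [lhh,hsw] add [jlo,uvwq] -> 6 lines: zywt ihru jlo uvwq oan uqdvy
Hunk 3: at line 1 remove [jlo] add [ebrl,yagnl,ztbd] -> 8 lines: zywt ihru ebrl yagnl ztbd uvwq oan uqdvy
Hunk 4: at line 4 remove [uvwq] add [igavb] -> 8 lines: zywt ihru ebrl yagnl ztbd igavb oan uqdvy
Hunk 5: at line 4 remove [ztbd] add [rwo,erzxp,rhim] -> 10 lines: zywt ihru ebrl yagnl rwo erzxp rhim igavb oan uqdvy
Hunk 6: at line 4 remove [erzxp,rhim] add [wixcg] -> 9 lines: zywt ihru ebrl yagnl rwo wixcg igavb oan uqdvy
Hunk 7: at line 1 remove [ebrl,yagnl,rwo] add [egg,hfcvt,chi] -> 9 lines: zywt ihru egg hfcvt chi wixcg igavb oan uqdvy
Final line count: 9

Answer: 9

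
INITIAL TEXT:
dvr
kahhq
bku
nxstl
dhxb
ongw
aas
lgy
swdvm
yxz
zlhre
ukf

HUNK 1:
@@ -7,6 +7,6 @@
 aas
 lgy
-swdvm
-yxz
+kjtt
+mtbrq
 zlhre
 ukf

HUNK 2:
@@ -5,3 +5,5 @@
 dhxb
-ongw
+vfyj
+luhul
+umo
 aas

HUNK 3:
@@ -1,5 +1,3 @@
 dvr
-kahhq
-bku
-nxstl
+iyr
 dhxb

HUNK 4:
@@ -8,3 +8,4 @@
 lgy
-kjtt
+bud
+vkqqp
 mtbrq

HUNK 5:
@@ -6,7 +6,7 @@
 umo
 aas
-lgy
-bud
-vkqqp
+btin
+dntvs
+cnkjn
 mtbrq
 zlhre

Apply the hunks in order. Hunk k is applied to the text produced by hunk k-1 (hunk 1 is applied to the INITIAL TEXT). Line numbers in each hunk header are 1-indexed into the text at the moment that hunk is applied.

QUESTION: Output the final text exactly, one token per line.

Answer: dvr
iyr
dhxb
vfyj
luhul
umo
aas
btin
dntvs
cnkjn
mtbrq
zlhre
ukf

Derivation:
Hunk 1: at line 7 remove [swdvm,yxz] add [kjtt,mtbrq] -> 12 lines: dvr kahhq bku nxstl dhxb ongw aas lgy kjtt mtbrq zlhre ukf
Hunk 2: at line 5 remove [ongw] add [vfyj,luhul,umo] -> 14 lines: dvr kahhq bku nxstl dhxb vfyj luhul umo aas lgy kjtt mtbrq zlhre ukf
Hunk 3: at line 1 remove [kahhq,bku,nxstl] add [iyr] -> 12 lines: dvr iyr dhxb vfyj luhul umo aas lgy kjtt mtbrq zlhre ukf
Hunk 4: at line 8 remove [kjtt] add [bud,vkqqp] -> 13 lines: dvr iyr dhxb vfyj luhul umo aas lgy bud vkqqp mtbrq zlhre ukf
Hunk 5: at line 6 remove [lgy,bud,vkqqp] add [btin,dntvs,cnkjn] -> 13 lines: dvr iyr dhxb vfyj luhul umo aas btin dntvs cnkjn mtbrq zlhre ukf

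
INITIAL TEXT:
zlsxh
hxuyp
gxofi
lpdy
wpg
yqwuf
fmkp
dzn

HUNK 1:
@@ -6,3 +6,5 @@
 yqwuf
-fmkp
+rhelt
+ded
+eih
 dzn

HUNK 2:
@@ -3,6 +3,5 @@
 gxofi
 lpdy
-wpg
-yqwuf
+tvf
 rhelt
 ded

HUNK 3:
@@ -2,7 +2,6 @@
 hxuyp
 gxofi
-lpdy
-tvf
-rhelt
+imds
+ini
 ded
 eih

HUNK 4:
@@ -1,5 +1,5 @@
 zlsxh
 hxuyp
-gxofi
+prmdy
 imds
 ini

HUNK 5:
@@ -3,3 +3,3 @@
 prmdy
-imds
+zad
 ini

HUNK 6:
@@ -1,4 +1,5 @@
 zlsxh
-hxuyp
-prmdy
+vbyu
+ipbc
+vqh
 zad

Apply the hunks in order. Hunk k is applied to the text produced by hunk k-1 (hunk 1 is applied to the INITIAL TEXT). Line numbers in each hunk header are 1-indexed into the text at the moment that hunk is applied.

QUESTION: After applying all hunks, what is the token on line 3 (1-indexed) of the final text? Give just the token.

Hunk 1: at line 6 remove [fmkp] add [rhelt,ded,eih] -> 10 lines: zlsxh hxuyp gxofi lpdy wpg yqwuf rhelt ded eih dzn
Hunk 2: at line 3 remove [wpg,yqwuf] add [tvf] -> 9 lines: zlsxh hxuyp gxofi lpdy tvf rhelt ded eih dzn
Hunk 3: at line 2 remove [lpdy,tvf,rhelt] add [imds,ini] -> 8 lines: zlsxh hxuyp gxofi imds ini ded eih dzn
Hunk 4: at line 1 remove [gxofi] add [prmdy] -> 8 lines: zlsxh hxuyp prmdy imds ini ded eih dzn
Hunk 5: at line 3 remove [imds] add [zad] -> 8 lines: zlsxh hxuyp prmdy zad ini ded eih dzn
Hunk 6: at line 1 remove [hxuyp,prmdy] add [vbyu,ipbc,vqh] -> 9 lines: zlsxh vbyu ipbc vqh zad ini ded eih dzn
Final line 3: ipbc

Answer: ipbc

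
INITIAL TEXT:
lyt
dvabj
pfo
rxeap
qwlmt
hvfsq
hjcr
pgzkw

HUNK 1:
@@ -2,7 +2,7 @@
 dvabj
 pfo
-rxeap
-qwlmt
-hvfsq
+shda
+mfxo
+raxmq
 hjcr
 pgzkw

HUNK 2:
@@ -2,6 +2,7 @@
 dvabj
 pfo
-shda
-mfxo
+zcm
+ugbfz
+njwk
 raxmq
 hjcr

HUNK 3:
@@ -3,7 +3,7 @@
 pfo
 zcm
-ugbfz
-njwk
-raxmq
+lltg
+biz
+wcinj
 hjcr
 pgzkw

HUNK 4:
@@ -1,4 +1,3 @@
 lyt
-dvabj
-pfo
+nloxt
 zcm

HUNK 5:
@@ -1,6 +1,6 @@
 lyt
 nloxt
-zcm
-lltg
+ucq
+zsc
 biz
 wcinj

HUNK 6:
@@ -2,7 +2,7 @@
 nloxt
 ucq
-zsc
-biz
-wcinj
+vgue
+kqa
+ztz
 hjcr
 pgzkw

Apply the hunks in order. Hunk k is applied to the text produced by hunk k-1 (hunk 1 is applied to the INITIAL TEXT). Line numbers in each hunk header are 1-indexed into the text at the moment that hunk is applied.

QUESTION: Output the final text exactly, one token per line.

Answer: lyt
nloxt
ucq
vgue
kqa
ztz
hjcr
pgzkw

Derivation:
Hunk 1: at line 2 remove [rxeap,qwlmt,hvfsq] add [shda,mfxo,raxmq] -> 8 lines: lyt dvabj pfo shda mfxo raxmq hjcr pgzkw
Hunk 2: at line 2 remove [shda,mfxo] add [zcm,ugbfz,njwk] -> 9 lines: lyt dvabj pfo zcm ugbfz njwk raxmq hjcr pgzkw
Hunk 3: at line 3 remove [ugbfz,njwk,raxmq] add [lltg,biz,wcinj] -> 9 lines: lyt dvabj pfo zcm lltg biz wcinj hjcr pgzkw
Hunk 4: at line 1 remove [dvabj,pfo] add [nloxt] -> 8 lines: lyt nloxt zcm lltg biz wcinj hjcr pgzkw
Hunk 5: at line 1 remove [zcm,lltg] add [ucq,zsc] -> 8 lines: lyt nloxt ucq zsc biz wcinj hjcr pgzkw
Hunk 6: at line 2 remove [zsc,biz,wcinj] add [vgue,kqa,ztz] -> 8 lines: lyt nloxt ucq vgue kqa ztz hjcr pgzkw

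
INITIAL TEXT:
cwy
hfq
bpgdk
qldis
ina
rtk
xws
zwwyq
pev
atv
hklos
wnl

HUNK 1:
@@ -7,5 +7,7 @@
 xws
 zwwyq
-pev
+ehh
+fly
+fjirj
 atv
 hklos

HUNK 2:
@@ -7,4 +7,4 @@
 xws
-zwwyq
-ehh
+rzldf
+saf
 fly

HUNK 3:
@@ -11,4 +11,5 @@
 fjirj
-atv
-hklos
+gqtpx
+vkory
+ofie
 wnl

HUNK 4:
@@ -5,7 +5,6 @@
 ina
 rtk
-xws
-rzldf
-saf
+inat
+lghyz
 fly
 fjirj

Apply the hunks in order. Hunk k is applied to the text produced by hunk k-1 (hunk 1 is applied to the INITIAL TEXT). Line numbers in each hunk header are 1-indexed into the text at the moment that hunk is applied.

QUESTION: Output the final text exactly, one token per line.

Hunk 1: at line 7 remove [pev] add [ehh,fly,fjirj] -> 14 lines: cwy hfq bpgdk qldis ina rtk xws zwwyq ehh fly fjirj atv hklos wnl
Hunk 2: at line 7 remove [zwwyq,ehh] add [rzldf,saf] -> 14 lines: cwy hfq bpgdk qldis ina rtk xws rzldf saf fly fjirj atv hklos wnl
Hunk 3: at line 11 remove [atv,hklos] add [gqtpx,vkory,ofie] -> 15 lines: cwy hfq bpgdk qldis ina rtk xws rzldf saf fly fjirj gqtpx vkory ofie wnl
Hunk 4: at line 5 remove [xws,rzldf,saf] add [inat,lghyz] -> 14 lines: cwy hfq bpgdk qldis ina rtk inat lghyz fly fjirj gqtpx vkory ofie wnl

Answer: cwy
hfq
bpgdk
qldis
ina
rtk
inat
lghyz
fly
fjirj
gqtpx
vkory
ofie
wnl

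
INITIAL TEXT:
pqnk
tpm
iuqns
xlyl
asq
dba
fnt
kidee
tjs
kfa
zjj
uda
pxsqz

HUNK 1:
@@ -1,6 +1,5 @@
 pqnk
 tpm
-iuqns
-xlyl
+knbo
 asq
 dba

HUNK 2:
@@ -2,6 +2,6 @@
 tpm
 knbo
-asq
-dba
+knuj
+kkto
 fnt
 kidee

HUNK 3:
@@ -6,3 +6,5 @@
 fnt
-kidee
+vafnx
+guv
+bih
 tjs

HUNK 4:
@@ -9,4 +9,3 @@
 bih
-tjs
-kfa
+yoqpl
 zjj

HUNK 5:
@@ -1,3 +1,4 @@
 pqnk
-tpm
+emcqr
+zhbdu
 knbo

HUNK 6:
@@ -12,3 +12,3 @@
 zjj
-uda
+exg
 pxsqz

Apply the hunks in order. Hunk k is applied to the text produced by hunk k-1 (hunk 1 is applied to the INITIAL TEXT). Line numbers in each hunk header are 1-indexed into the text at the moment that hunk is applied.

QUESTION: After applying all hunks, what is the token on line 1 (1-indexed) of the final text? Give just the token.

Hunk 1: at line 1 remove [iuqns,xlyl] add [knbo] -> 12 lines: pqnk tpm knbo asq dba fnt kidee tjs kfa zjj uda pxsqz
Hunk 2: at line 2 remove [asq,dba] add [knuj,kkto] -> 12 lines: pqnk tpm knbo knuj kkto fnt kidee tjs kfa zjj uda pxsqz
Hunk 3: at line 6 remove [kidee] add [vafnx,guv,bih] -> 14 lines: pqnk tpm knbo knuj kkto fnt vafnx guv bih tjs kfa zjj uda pxsqz
Hunk 4: at line 9 remove [tjs,kfa] add [yoqpl] -> 13 lines: pqnk tpm knbo knuj kkto fnt vafnx guv bih yoqpl zjj uda pxsqz
Hunk 5: at line 1 remove [tpm] add [emcqr,zhbdu] -> 14 lines: pqnk emcqr zhbdu knbo knuj kkto fnt vafnx guv bih yoqpl zjj uda pxsqz
Hunk 6: at line 12 remove [uda] add [exg] -> 14 lines: pqnk emcqr zhbdu knbo knuj kkto fnt vafnx guv bih yoqpl zjj exg pxsqz
Final line 1: pqnk

Answer: pqnk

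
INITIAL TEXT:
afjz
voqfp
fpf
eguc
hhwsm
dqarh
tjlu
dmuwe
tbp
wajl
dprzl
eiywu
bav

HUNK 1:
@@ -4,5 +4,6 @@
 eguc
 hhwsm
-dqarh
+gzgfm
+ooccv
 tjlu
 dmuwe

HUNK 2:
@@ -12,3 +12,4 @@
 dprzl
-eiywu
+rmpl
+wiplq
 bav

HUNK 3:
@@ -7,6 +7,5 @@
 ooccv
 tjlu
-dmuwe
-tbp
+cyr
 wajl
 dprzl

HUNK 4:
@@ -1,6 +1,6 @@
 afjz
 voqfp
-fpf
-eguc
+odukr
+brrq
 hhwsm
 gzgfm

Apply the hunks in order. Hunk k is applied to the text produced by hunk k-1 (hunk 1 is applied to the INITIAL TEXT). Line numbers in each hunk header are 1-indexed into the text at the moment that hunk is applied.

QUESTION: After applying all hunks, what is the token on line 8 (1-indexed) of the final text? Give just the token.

Answer: tjlu

Derivation:
Hunk 1: at line 4 remove [dqarh] add [gzgfm,ooccv] -> 14 lines: afjz voqfp fpf eguc hhwsm gzgfm ooccv tjlu dmuwe tbp wajl dprzl eiywu bav
Hunk 2: at line 12 remove [eiywu] add [rmpl,wiplq] -> 15 lines: afjz voqfp fpf eguc hhwsm gzgfm ooccv tjlu dmuwe tbp wajl dprzl rmpl wiplq bav
Hunk 3: at line 7 remove [dmuwe,tbp] add [cyr] -> 14 lines: afjz voqfp fpf eguc hhwsm gzgfm ooccv tjlu cyr wajl dprzl rmpl wiplq bav
Hunk 4: at line 1 remove [fpf,eguc] add [odukr,brrq] -> 14 lines: afjz voqfp odukr brrq hhwsm gzgfm ooccv tjlu cyr wajl dprzl rmpl wiplq bav
Final line 8: tjlu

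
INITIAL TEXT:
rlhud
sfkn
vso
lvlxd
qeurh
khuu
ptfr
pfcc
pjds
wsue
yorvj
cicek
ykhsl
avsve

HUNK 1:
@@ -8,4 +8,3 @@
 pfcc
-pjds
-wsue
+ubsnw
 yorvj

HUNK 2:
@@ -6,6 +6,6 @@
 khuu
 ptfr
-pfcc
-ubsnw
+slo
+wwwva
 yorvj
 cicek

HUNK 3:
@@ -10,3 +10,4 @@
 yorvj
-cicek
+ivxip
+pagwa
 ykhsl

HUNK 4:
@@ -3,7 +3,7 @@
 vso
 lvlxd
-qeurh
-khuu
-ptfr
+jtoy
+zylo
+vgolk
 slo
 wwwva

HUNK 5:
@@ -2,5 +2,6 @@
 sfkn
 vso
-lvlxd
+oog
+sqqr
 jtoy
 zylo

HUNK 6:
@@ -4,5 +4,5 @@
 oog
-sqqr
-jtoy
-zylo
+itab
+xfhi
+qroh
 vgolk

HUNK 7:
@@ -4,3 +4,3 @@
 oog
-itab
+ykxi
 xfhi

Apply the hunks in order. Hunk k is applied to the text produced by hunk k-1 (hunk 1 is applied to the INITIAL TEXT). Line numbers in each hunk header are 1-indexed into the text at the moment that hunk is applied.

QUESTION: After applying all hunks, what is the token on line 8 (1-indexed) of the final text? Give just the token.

Hunk 1: at line 8 remove [pjds,wsue] add [ubsnw] -> 13 lines: rlhud sfkn vso lvlxd qeurh khuu ptfr pfcc ubsnw yorvj cicek ykhsl avsve
Hunk 2: at line 6 remove [pfcc,ubsnw] add [slo,wwwva] -> 13 lines: rlhud sfkn vso lvlxd qeurh khuu ptfr slo wwwva yorvj cicek ykhsl avsve
Hunk 3: at line 10 remove [cicek] add [ivxip,pagwa] -> 14 lines: rlhud sfkn vso lvlxd qeurh khuu ptfr slo wwwva yorvj ivxip pagwa ykhsl avsve
Hunk 4: at line 3 remove [qeurh,khuu,ptfr] add [jtoy,zylo,vgolk] -> 14 lines: rlhud sfkn vso lvlxd jtoy zylo vgolk slo wwwva yorvj ivxip pagwa ykhsl avsve
Hunk 5: at line 2 remove [lvlxd] add [oog,sqqr] -> 15 lines: rlhud sfkn vso oog sqqr jtoy zylo vgolk slo wwwva yorvj ivxip pagwa ykhsl avsve
Hunk 6: at line 4 remove [sqqr,jtoy,zylo] add [itab,xfhi,qroh] -> 15 lines: rlhud sfkn vso oog itab xfhi qroh vgolk slo wwwva yorvj ivxip pagwa ykhsl avsve
Hunk 7: at line 4 remove [itab] add [ykxi] -> 15 lines: rlhud sfkn vso oog ykxi xfhi qroh vgolk slo wwwva yorvj ivxip pagwa ykhsl avsve
Final line 8: vgolk

Answer: vgolk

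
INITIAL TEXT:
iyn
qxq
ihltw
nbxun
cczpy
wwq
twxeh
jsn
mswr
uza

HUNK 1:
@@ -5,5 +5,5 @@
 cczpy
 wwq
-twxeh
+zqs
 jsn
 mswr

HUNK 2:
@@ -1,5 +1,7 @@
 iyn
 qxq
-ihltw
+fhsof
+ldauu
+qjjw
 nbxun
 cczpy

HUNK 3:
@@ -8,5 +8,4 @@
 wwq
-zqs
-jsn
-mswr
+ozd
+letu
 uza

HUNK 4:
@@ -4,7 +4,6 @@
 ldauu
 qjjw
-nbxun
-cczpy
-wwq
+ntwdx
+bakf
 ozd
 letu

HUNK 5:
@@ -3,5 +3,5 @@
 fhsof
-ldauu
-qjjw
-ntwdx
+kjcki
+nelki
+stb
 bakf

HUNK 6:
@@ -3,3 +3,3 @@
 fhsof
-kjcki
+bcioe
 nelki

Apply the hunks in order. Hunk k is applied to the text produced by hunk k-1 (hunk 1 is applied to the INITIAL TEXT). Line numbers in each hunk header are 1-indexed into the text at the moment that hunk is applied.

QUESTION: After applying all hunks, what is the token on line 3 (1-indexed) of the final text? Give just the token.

Hunk 1: at line 5 remove [twxeh] add [zqs] -> 10 lines: iyn qxq ihltw nbxun cczpy wwq zqs jsn mswr uza
Hunk 2: at line 1 remove [ihltw] add [fhsof,ldauu,qjjw] -> 12 lines: iyn qxq fhsof ldauu qjjw nbxun cczpy wwq zqs jsn mswr uza
Hunk 3: at line 8 remove [zqs,jsn,mswr] add [ozd,letu] -> 11 lines: iyn qxq fhsof ldauu qjjw nbxun cczpy wwq ozd letu uza
Hunk 4: at line 4 remove [nbxun,cczpy,wwq] add [ntwdx,bakf] -> 10 lines: iyn qxq fhsof ldauu qjjw ntwdx bakf ozd letu uza
Hunk 5: at line 3 remove [ldauu,qjjw,ntwdx] add [kjcki,nelki,stb] -> 10 lines: iyn qxq fhsof kjcki nelki stb bakf ozd letu uza
Hunk 6: at line 3 remove [kjcki] add [bcioe] -> 10 lines: iyn qxq fhsof bcioe nelki stb bakf ozd letu uza
Final line 3: fhsof

Answer: fhsof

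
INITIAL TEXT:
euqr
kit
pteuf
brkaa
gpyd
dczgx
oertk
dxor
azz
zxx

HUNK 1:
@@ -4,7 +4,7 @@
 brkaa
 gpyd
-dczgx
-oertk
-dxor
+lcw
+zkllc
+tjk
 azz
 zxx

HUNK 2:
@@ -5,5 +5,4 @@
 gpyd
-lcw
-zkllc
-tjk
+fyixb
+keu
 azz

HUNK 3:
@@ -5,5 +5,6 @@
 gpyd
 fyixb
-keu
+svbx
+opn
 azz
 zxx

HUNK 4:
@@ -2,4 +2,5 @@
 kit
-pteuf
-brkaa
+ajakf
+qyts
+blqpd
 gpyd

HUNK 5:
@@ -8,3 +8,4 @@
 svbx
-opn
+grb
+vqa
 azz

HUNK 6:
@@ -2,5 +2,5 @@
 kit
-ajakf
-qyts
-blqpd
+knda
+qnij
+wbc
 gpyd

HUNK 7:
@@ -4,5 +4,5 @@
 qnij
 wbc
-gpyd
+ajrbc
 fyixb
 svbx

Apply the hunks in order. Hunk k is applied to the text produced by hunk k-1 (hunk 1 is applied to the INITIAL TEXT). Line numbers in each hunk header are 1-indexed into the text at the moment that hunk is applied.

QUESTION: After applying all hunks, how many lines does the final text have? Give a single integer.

Answer: 12

Derivation:
Hunk 1: at line 4 remove [dczgx,oertk,dxor] add [lcw,zkllc,tjk] -> 10 lines: euqr kit pteuf brkaa gpyd lcw zkllc tjk azz zxx
Hunk 2: at line 5 remove [lcw,zkllc,tjk] add [fyixb,keu] -> 9 lines: euqr kit pteuf brkaa gpyd fyixb keu azz zxx
Hunk 3: at line 5 remove [keu] add [svbx,opn] -> 10 lines: euqr kit pteuf brkaa gpyd fyixb svbx opn azz zxx
Hunk 4: at line 2 remove [pteuf,brkaa] add [ajakf,qyts,blqpd] -> 11 lines: euqr kit ajakf qyts blqpd gpyd fyixb svbx opn azz zxx
Hunk 5: at line 8 remove [opn] add [grb,vqa] -> 12 lines: euqr kit ajakf qyts blqpd gpyd fyixb svbx grb vqa azz zxx
Hunk 6: at line 2 remove [ajakf,qyts,blqpd] add [knda,qnij,wbc] -> 12 lines: euqr kit knda qnij wbc gpyd fyixb svbx grb vqa azz zxx
Hunk 7: at line 4 remove [gpyd] add [ajrbc] -> 12 lines: euqr kit knda qnij wbc ajrbc fyixb svbx grb vqa azz zxx
Final line count: 12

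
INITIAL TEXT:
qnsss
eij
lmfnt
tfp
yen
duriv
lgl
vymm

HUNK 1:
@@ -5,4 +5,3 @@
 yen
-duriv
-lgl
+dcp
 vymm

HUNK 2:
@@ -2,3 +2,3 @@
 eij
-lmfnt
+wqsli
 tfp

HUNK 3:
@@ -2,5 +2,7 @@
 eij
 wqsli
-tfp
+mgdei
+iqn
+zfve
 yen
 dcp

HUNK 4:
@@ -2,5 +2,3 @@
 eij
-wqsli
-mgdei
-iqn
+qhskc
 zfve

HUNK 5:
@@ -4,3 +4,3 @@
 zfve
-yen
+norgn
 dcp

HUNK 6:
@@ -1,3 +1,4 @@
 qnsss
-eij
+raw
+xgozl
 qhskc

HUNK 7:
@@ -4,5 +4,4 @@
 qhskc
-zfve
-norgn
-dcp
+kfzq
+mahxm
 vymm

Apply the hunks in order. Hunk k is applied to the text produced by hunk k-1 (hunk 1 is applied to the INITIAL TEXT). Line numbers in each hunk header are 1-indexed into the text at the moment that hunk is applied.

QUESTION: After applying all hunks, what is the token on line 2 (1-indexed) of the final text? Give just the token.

Answer: raw

Derivation:
Hunk 1: at line 5 remove [duriv,lgl] add [dcp] -> 7 lines: qnsss eij lmfnt tfp yen dcp vymm
Hunk 2: at line 2 remove [lmfnt] add [wqsli] -> 7 lines: qnsss eij wqsli tfp yen dcp vymm
Hunk 3: at line 2 remove [tfp] add [mgdei,iqn,zfve] -> 9 lines: qnsss eij wqsli mgdei iqn zfve yen dcp vymm
Hunk 4: at line 2 remove [wqsli,mgdei,iqn] add [qhskc] -> 7 lines: qnsss eij qhskc zfve yen dcp vymm
Hunk 5: at line 4 remove [yen] add [norgn] -> 7 lines: qnsss eij qhskc zfve norgn dcp vymm
Hunk 6: at line 1 remove [eij] add [raw,xgozl] -> 8 lines: qnsss raw xgozl qhskc zfve norgn dcp vymm
Hunk 7: at line 4 remove [zfve,norgn,dcp] add [kfzq,mahxm] -> 7 lines: qnsss raw xgozl qhskc kfzq mahxm vymm
Final line 2: raw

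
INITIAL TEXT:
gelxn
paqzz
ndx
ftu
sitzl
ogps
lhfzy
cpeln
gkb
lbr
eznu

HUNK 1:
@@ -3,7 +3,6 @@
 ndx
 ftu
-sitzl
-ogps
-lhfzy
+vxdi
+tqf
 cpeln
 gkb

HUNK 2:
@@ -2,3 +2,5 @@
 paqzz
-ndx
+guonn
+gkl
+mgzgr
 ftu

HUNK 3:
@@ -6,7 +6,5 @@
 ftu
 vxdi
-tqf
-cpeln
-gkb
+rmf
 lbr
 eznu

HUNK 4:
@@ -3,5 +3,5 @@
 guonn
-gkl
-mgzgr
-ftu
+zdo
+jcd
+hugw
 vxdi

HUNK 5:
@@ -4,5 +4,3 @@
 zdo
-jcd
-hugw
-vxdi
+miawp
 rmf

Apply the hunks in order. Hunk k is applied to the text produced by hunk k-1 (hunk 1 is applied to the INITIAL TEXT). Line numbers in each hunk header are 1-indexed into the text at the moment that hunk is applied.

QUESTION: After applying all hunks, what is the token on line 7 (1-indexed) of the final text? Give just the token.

Answer: lbr

Derivation:
Hunk 1: at line 3 remove [sitzl,ogps,lhfzy] add [vxdi,tqf] -> 10 lines: gelxn paqzz ndx ftu vxdi tqf cpeln gkb lbr eznu
Hunk 2: at line 2 remove [ndx] add [guonn,gkl,mgzgr] -> 12 lines: gelxn paqzz guonn gkl mgzgr ftu vxdi tqf cpeln gkb lbr eznu
Hunk 3: at line 6 remove [tqf,cpeln,gkb] add [rmf] -> 10 lines: gelxn paqzz guonn gkl mgzgr ftu vxdi rmf lbr eznu
Hunk 4: at line 3 remove [gkl,mgzgr,ftu] add [zdo,jcd,hugw] -> 10 lines: gelxn paqzz guonn zdo jcd hugw vxdi rmf lbr eznu
Hunk 5: at line 4 remove [jcd,hugw,vxdi] add [miawp] -> 8 lines: gelxn paqzz guonn zdo miawp rmf lbr eznu
Final line 7: lbr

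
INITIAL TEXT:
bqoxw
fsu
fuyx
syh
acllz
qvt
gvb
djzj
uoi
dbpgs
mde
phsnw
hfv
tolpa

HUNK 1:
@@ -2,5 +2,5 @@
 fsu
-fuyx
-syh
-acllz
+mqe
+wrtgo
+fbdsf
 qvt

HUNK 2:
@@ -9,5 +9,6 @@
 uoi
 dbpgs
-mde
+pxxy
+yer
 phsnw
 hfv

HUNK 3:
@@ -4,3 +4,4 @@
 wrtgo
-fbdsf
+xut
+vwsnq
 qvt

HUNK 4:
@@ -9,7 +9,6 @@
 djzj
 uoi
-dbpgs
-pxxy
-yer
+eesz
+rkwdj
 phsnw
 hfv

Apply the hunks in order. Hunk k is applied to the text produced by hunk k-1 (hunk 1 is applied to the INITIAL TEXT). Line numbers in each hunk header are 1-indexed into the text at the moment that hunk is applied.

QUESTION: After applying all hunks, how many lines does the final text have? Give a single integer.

Answer: 15

Derivation:
Hunk 1: at line 2 remove [fuyx,syh,acllz] add [mqe,wrtgo,fbdsf] -> 14 lines: bqoxw fsu mqe wrtgo fbdsf qvt gvb djzj uoi dbpgs mde phsnw hfv tolpa
Hunk 2: at line 9 remove [mde] add [pxxy,yer] -> 15 lines: bqoxw fsu mqe wrtgo fbdsf qvt gvb djzj uoi dbpgs pxxy yer phsnw hfv tolpa
Hunk 3: at line 4 remove [fbdsf] add [xut,vwsnq] -> 16 lines: bqoxw fsu mqe wrtgo xut vwsnq qvt gvb djzj uoi dbpgs pxxy yer phsnw hfv tolpa
Hunk 4: at line 9 remove [dbpgs,pxxy,yer] add [eesz,rkwdj] -> 15 lines: bqoxw fsu mqe wrtgo xut vwsnq qvt gvb djzj uoi eesz rkwdj phsnw hfv tolpa
Final line count: 15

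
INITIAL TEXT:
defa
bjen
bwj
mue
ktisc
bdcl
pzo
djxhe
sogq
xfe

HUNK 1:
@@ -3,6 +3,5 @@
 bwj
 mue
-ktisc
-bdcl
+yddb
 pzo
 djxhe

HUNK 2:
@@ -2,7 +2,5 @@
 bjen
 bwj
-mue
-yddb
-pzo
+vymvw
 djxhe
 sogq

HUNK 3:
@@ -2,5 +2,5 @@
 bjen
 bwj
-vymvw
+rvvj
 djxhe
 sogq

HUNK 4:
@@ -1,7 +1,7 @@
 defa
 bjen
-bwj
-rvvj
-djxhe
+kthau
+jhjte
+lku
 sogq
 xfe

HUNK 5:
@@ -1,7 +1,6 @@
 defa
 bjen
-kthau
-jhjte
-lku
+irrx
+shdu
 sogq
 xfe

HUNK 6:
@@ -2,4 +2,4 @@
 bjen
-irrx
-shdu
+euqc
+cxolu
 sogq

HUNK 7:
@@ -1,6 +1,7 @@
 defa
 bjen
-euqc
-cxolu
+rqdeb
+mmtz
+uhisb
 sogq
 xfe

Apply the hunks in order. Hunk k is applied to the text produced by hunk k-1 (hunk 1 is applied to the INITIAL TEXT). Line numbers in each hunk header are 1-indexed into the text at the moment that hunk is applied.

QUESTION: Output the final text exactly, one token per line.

Answer: defa
bjen
rqdeb
mmtz
uhisb
sogq
xfe

Derivation:
Hunk 1: at line 3 remove [ktisc,bdcl] add [yddb] -> 9 lines: defa bjen bwj mue yddb pzo djxhe sogq xfe
Hunk 2: at line 2 remove [mue,yddb,pzo] add [vymvw] -> 7 lines: defa bjen bwj vymvw djxhe sogq xfe
Hunk 3: at line 2 remove [vymvw] add [rvvj] -> 7 lines: defa bjen bwj rvvj djxhe sogq xfe
Hunk 4: at line 1 remove [bwj,rvvj,djxhe] add [kthau,jhjte,lku] -> 7 lines: defa bjen kthau jhjte lku sogq xfe
Hunk 5: at line 1 remove [kthau,jhjte,lku] add [irrx,shdu] -> 6 lines: defa bjen irrx shdu sogq xfe
Hunk 6: at line 2 remove [irrx,shdu] add [euqc,cxolu] -> 6 lines: defa bjen euqc cxolu sogq xfe
Hunk 7: at line 1 remove [euqc,cxolu] add [rqdeb,mmtz,uhisb] -> 7 lines: defa bjen rqdeb mmtz uhisb sogq xfe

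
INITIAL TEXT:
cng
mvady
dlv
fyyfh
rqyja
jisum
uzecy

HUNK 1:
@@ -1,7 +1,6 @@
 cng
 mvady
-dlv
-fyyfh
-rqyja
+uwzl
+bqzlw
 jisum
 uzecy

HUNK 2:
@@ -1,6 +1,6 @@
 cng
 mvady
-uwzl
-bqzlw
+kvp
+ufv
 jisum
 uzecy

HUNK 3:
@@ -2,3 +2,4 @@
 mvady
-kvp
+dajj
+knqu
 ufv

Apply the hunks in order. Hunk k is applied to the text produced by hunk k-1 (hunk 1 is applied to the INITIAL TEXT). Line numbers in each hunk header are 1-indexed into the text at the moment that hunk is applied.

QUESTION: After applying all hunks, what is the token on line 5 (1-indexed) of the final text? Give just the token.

Hunk 1: at line 1 remove [dlv,fyyfh,rqyja] add [uwzl,bqzlw] -> 6 lines: cng mvady uwzl bqzlw jisum uzecy
Hunk 2: at line 1 remove [uwzl,bqzlw] add [kvp,ufv] -> 6 lines: cng mvady kvp ufv jisum uzecy
Hunk 3: at line 2 remove [kvp] add [dajj,knqu] -> 7 lines: cng mvady dajj knqu ufv jisum uzecy
Final line 5: ufv

Answer: ufv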